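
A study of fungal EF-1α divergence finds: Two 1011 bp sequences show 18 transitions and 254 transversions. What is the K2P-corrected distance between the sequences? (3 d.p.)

0.344

P = 18/1011 ≈ 0.017804 and Q = 254/1011 ≈ 0.251236.
Under the Kimura two-parameter model, d = −½ ln(1 − 2P − Q) − ¼ ln(1 − 2Q).
1 − 2P − Q = 0.713156, giving −½ ln(0.713156) = 0.169028.
1 − 2Q = 0.497528, giving −¼ ln(0.497528) = 0.174526.
d = 0.169028 + 0.174526 = 0.343554.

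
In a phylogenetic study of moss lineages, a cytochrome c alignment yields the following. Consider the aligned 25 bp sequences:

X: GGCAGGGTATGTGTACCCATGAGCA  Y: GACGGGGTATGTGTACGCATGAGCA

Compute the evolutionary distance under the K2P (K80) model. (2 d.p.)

0.13

Of 25 sites, 2 differences are transitions and 1 are transversions, so P = 2/25 = 0.08 and Q = 1/25 = 0.04.
Under the Kimura two-parameter model, d = −½ ln(1 − 2P − Q) − ¼ ln(1 − 2Q).
1 − 2P − Q = 0.8, giving −½ ln(0.8) = 0.111572.
1 − 2Q = 0.92, giving −¼ ln(0.92) = 0.020845.
d = 0.111572 + 0.020845 = 0.132417.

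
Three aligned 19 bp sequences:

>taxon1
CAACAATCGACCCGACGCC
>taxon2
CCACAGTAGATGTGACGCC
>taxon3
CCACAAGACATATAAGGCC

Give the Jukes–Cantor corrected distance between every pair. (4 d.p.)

d(taxon1,taxon2) = 0.4099, d(taxon1,taxon3) = 0.7489, d(taxon2,taxon3) = 0.4099

taxon1–taxon2: 6/19 sites differ → p ≈ 0.315789, d = −0.75 ln(1 − 0.421052) = 0.409907 ≈ 0.4099.
taxon1–taxon3: 9/19 sites differ → p ≈ 0.473684, d = −0.75 ln(1 − 0.631579) = 0.748897 ≈ 0.7489.
taxon2–taxon3: 6/19 sites differ → p ≈ 0.315789, d = −0.75 ln(1 − 0.421052) = 0.409907 ≈ 0.4099.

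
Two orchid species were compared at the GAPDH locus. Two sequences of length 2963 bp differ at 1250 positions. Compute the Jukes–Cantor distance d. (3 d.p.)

0.620

p = 1250/2963 ≈ 0.42187.
d = −(3/4) ln(1 − 4p/3) = −0.75 ln(1 − 0.562493) = −0.75 ln(0.437507)
  = −0.75 × (-0.826663) = 0.619997 substitutions/site.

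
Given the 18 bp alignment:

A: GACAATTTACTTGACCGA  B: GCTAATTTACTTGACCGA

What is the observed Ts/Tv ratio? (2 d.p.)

1.00

Transitions are A↔G and C↔T; transversions are all other mismatches.
Transitions: 1. Transversions: 1.
R = 1/1 = 1.00.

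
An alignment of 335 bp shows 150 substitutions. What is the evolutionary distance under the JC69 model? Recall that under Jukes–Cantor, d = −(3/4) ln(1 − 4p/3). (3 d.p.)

p = 150/335 ≈ 0.447761.
d = −(3/4) ln(1 − 4p/3) = −0.75 ln(1 − 0.597015) = −0.75 ln(0.402985)
  = −0.75 × (-0.908856) = 0.681642 substitutions/site.

0.682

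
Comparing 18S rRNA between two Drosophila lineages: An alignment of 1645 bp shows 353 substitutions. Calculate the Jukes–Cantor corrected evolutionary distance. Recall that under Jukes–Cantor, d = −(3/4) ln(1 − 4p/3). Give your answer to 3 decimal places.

0.253

p = 353/1645 ≈ 0.21459.
d = −(3/4) ln(1 − 4p/3) = −0.75 ln(1 − 0.28612) = −0.75 ln(0.71388)
  = −0.75 × (-0.337040) = 0.252780 substitutions/site.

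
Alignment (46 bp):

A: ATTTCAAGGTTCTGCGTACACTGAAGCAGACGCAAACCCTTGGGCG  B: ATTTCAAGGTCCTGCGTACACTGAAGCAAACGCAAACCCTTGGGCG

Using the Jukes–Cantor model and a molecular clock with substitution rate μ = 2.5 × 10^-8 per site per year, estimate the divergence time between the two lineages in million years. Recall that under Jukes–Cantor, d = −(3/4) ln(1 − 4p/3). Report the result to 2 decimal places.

0.90

The sequences differ at 2 of 46 sites (11, 29), so p = 2/46 ≈ 0.043478.
d = −(3/4) ln(1 − 4p/3) = −0.75 ln(1 − 0.057971) = −0.75 ln(0.942029)
  = −0.75 × (-0.059719) = 0.044789 substitutions/site.
Under a molecular clock d = 2μt, so t = d/(2μ) = 0.044789 / (2 × 2.5 × 10^-8) = 0.90 million years.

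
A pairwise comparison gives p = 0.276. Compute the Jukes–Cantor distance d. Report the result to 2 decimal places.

d = −(3/4) ln(1 − 4p/3) = −0.75 ln(1 − 0.368) = −0.75 ln(0.632)
  = −0.75 × (-0.458866) = 0.344150 substitutions/site.

0.34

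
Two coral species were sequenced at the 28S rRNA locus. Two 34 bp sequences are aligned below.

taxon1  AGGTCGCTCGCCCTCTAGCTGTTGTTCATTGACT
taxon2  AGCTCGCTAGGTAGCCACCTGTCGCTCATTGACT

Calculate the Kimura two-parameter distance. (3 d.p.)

0.374

Of 34 sites, 4 differences are transitions and 6 are transversions, so P = 4/34 ≈ 0.117647 and Q = 6/34 ≈ 0.176471.
Under the Kimura two-parameter model, d = −½ ln(1 − 2P − Q) − ¼ ln(1 − 2Q).
1 − 2P − Q = 0.588235, giving −½ ln(0.588235) = 0.265314.
1 − 2Q = 0.647058, giving −¼ ln(0.647058) = 0.108830.
d = 0.265314 + 0.108830 = 0.374144.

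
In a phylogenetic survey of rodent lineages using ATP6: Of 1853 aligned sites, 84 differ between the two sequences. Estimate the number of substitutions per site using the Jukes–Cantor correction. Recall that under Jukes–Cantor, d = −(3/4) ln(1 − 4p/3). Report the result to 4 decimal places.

p = 84/1853 ≈ 0.045332.
d = −(3/4) ln(1 − 4p/3) = −0.75 ln(1 − 0.060443) = −0.75 ln(0.939557)
  = −0.75 × (-0.062347) = 0.046760 substitutions/site.

0.0468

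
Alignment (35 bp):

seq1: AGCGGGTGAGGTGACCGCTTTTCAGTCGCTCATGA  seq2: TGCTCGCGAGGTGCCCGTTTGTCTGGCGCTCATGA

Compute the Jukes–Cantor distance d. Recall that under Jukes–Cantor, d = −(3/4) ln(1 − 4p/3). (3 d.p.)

0.315

The sequences differ at 9 of 35 sites (1, 4, 5, 7, 14, 18, 21, 24, 26), so p = 9/35 ≈ 0.257143.
d = −(3/4) ln(1 − 4p/3) = −0.75 ln(1 − 0.342857) = −0.75 ln(0.657143)
  = −0.75 × (-0.419854) = 0.314891 substitutions/site.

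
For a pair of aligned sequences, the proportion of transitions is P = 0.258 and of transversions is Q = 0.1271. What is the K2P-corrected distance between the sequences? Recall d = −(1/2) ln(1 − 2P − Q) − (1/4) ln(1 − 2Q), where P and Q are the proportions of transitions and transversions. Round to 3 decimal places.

0.588

Under the Kimura two-parameter model, d = −½ ln(1 − 2P − Q) − ¼ ln(1 − 2Q).
1 − 2P − Q = 0.3569, giving −½ ln(0.3569) = 0.515150.
1 − 2Q = 0.7458, giving −¼ ln(0.7458) = 0.073324.
d = 0.515150 + 0.073324 = 0.588474.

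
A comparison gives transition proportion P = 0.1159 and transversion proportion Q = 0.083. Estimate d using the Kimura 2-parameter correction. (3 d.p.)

Under the Kimura two-parameter model, d = −½ ln(1 − 2P − Q) − ¼ ln(1 − 2Q).
1 − 2P − Q = 0.6852, giving −½ ln(0.6852) = 0.189022.
1 − 2Q = 0.834, giving −¼ ln(0.834) = 0.045380.
d = 0.189022 + 0.045380 = 0.234402.

0.234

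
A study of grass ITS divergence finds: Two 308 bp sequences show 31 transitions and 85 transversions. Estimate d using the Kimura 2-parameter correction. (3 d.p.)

P = 31/308 ≈ 0.100649 and Q = 85/308 ≈ 0.275974.
Under the Kimura two-parameter model, d = −½ ln(1 − 2P − Q) − ¼ ln(1 − 2Q).
1 − 2P − Q = 0.522728, giving −½ ln(0.522728) = 0.324347.
1 − 2Q = 0.448052, giving −¼ ln(0.448052) = 0.200711.
d = 0.324347 + 0.200711 = 0.525058.

0.525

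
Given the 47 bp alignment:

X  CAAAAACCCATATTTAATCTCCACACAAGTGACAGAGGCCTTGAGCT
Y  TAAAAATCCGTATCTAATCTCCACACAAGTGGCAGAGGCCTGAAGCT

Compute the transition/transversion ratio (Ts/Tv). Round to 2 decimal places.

Transitions are A↔G and C↔T; transversions are all other mismatches.
Transitions: 6. Transversions: 1.
R = 6/1 = 6.00.

6.00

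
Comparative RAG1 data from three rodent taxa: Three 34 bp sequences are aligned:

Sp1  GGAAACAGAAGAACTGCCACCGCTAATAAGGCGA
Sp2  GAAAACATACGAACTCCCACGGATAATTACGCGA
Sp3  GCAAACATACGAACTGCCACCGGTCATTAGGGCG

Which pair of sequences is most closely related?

Sp1 and Sp2

Sp1–Sp2: 8/34 differ, p = 0.235, d = 0.282.
Sp1–Sp3: 9/34 differ, p = 0.265, d = 0.326.
Sp2–Sp3: 9/34 differ, p = 0.265, d = 0.326.
The smallest distance is between Sp1 and Sp2.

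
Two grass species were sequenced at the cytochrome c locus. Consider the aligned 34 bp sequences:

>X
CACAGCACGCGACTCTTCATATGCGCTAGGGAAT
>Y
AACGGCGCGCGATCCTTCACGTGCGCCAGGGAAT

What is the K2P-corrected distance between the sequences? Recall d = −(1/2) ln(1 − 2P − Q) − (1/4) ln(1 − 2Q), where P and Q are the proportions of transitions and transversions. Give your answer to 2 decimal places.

Of 34 sites, 7 differences are transitions and 1 are transversions, so P = 7/34 ≈ 0.205882 and Q = 1/34 ≈ 0.029412.
Under the Kimura two-parameter model, d = −½ ln(1 − 2P − Q) − ¼ ln(1 − 2Q).
1 − 2P − Q = 0.558824, giving −½ ln(0.558824) = 0.290960.
1 − 2Q = 0.941176, giving −¼ ln(0.941176) = 0.015156.
d = 0.290960 + 0.015156 = 0.306116.

0.31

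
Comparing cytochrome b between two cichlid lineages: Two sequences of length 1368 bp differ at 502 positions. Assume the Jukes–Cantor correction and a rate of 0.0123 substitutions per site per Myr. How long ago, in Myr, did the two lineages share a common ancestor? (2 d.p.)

p = 502/1368 ≈ 0.366959.
d = −(3/4) ln(1 − 4p/3) = −0.75 ln(1 − 0.489279) = −0.75 ln(0.510721)
  = −0.75 × (-0.671932) = 0.503949 substitutions/site.
Under a molecular clock d = 2μt, so t = d/(2μ) = 0.503949 / (2 × 0.0123) = 20.49 Myr.

20.49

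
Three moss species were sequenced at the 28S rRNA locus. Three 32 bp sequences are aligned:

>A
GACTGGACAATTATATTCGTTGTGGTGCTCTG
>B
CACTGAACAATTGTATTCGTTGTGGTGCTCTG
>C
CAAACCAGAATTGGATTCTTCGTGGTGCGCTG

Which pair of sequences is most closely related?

A–B: 3/32 differ, p = 0.094, d = 0.100.
A–C: 11/32 differ, p = 0.344, d = 0.460.
B–C: 9/32 differ, p = 0.281, d = 0.353.
The smallest distance is between A and B.

A and B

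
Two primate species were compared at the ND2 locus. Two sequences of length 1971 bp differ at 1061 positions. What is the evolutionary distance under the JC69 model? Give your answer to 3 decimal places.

p = 1061/1971 ≈ 0.538305.
d = −(3/4) ln(1 − 4p/3) = −0.75 ln(1 − 0.71774) = −0.75 ln(0.28226)
  = −0.75 × (-1.264927) = 0.948695 substitutions/site.

0.949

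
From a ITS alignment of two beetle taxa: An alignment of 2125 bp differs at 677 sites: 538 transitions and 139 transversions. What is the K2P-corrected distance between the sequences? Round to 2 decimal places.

0.46

P = 538/2125 ≈ 0.253176 and Q = 139/2125 ≈ 0.065412.
Under the Kimura two-parameter model, d = −½ ln(1 − 2P − Q) − ¼ ln(1 − 2Q).
1 − 2P − Q = 0.428236, giving −½ ln(0.428236) = 0.424040.
1 − 2Q = 0.869176, giving −¼ ln(0.869176) = 0.035052.
d = 0.424040 + 0.035052 = 0.459092.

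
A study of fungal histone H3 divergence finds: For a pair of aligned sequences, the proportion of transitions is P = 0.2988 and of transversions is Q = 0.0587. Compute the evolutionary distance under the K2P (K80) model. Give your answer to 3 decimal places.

0.565

Under the Kimura two-parameter model, d = −½ ln(1 − 2P − Q) − ¼ ln(1 − 2Q).
1 − 2P − Q = 0.3437, giving −½ ln(0.3437) = 0.533993.
1 − 2Q = 0.8826, giving −¼ ln(0.8826) = 0.031221.
d = 0.533993 + 0.031221 = 0.565214.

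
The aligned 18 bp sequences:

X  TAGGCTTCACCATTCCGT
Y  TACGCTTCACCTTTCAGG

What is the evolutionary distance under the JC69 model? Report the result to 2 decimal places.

The sequences differ at 4 of 18 sites (3, 12, 16, 18), so p = 4/18 ≈ 0.222222.
d = −(3/4) ln(1 − 4p/3) = −0.75 ln(1 − 0.296296) = −0.75 ln(0.703704)
  = −0.75 × (-0.351397) = 0.263548 substitutions/site.

0.26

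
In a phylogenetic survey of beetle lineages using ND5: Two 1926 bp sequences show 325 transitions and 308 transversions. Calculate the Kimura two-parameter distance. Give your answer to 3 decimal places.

P = 325/1926 ≈ 0.168744 and Q = 308/1926 ≈ 0.159917.
Under the Kimura two-parameter model, d = −½ ln(1 − 2P − Q) − ¼ ln(1 − 2Q).
1 − 2P − Q = 0.502595, giving −½ ln(0.502595) = 0.343985.
1 − 2Q = 0.680166, giving −¼ ln(0.680166) = 0.096355.
d = 0.343985 + 0.096355 = 0.440340.

0.440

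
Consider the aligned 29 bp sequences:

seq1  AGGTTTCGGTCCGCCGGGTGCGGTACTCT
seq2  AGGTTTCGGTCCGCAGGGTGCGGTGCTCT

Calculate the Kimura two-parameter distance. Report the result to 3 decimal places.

0.072

Of 29 sites, 1 differences are transitions and 1 are transversions, so P = 1/29 ≈ 0.034483 and Q = 1/29 ≈ 0.034483.
Under the Kimura two-parameter model, d = −½ ln(1 − 2P − Q) − ¼ ln(1 − 2Q).
1 − 2P − Q = 0.896551, giving −½ ln(0.896551) = 0.054600.
1 − 2Q = 0.931034, giving −¼ ln(0.931034) = 0.017865.
d = 0.054600 + 0.017865 = 0.072465.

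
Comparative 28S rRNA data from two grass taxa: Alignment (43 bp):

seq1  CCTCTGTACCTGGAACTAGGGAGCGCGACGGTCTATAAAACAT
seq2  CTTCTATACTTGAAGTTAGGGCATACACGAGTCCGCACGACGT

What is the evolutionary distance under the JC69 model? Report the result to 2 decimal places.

The sequences differ at 20 of 43 sites, so p = 20/43 ≈ 0.465116.
d = −(3/4) ln(1 − 4p/3) = −0.75 ln(1 − 0.620155) = −0.75 ln(0.379845)
  = −0.75 × (-0.967992) = 0.725994 substitutions/site.

0.73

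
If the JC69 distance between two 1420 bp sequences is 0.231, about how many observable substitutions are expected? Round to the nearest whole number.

Invert JC69: p = (3/4)(1 − e^(−4d/3)) = 0.75 × (1 − e^(-0.308)) = 0.75 × (1 − 0.734915) = 0.198814.
Expected differing sites = pL ≈ 0.198814 × 1420 = 282.31588 ≈ 282.

282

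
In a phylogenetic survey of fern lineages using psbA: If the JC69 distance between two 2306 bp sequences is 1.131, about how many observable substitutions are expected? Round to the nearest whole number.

Invert JC69: p = (3/4)(1 − e^(−4d/3)) = 0.75 × (1 − e^(-1.508)) = 0.75 × (1 − 0.221352) = 0.583986.
Expected differing sites = pL ≈ 0.583986 × 2306 = 1346.671716 ≈ 1347.

1347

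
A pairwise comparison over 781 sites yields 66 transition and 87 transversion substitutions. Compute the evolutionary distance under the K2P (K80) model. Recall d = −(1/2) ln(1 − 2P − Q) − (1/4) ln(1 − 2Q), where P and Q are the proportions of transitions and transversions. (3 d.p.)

0.228

P = 66/781 ≈ 0.084507 and Q = 87/781 ≈ 0.111396.
Under the Kimura two-parameter model, d = −½ ln(1 − 2P − Q) − ¼ ln(1 − 2Q).
1 − 2P − Q = 0.71959, giving −½ ln(0.71959) = 0.164537.
1 − 2Q = 0.777208, giving −¼ ln(0.777208) = 0.063012.
d = 0.164537 + 0.063012 = 0.227549.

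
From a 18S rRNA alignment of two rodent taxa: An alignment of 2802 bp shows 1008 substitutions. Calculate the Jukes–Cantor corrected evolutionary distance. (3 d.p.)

p = 1008/2802 ≈ 0.359743.
d = −(3/4) ln(1 − 4p/3) = −0.75 ln(1 − 0.479657) = −0.75 ln(0.520343)
  = −0.75 × (-0.653267) = 0.489950 substitutions/site.

0.490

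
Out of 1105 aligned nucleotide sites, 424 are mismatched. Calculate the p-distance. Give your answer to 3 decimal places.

0.384

p = 424/1105 = 0.383710… ≈ 0.384 (to 3 d.p.).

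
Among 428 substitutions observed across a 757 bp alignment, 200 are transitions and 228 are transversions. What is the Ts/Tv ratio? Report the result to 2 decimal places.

R = 200/228 = 0.877192… ≈ 0.88 (to 2 d.p.).

0.88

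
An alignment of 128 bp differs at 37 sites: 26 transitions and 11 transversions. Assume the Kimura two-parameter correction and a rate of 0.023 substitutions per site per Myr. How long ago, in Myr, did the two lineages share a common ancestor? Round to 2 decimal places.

8.39

P = 26/128 = 0.203125 and Q = 11/128 ≈ 0.085938.
Under the Kimura two-parameter model, d = −½ ln(1 − 2P − Q) − ¼ ln(1 − 2Q).
1 − 2P − Q = 0.507812, giving −½ ln(0.507812) = 0.338822.
1 − 2Q = 0.828124, giving −¼ ln(0.828124) = 0.047148.
d = 0.338822 + 0.047148 = 0.385970.
Under a molecular clock d = 2μt, so t = d/(2μ) = 0.385970 / (2 × 0.023) = 8.39 Myr.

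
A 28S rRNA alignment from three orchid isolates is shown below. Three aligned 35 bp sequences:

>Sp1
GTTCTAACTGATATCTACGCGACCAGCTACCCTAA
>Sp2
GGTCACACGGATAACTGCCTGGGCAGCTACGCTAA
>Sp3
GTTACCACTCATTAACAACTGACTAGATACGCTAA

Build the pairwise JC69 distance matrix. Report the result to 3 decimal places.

d(Sp1,Sp2) = 0.407, d(Sp1,Sp3) = 0.572, d(Sp2,Sp3) = 0.572

Sp1–Sp2: 11/35 sites differ → p ≈ 0.314286, d = −0.75 ln(1 − 0.419048) = 0.407315 ≈ 0.407.
Sp1–Sp3: 14/35 sites differ → p = 0.4, d = −0.75 ln(1 − 0.533333) = 0.571605 ≈ 0.572.
Sp2–Sp3: 14/35 sites differ → p = 0.4, d = −0.75 ln(1 − 0.533333) = 0.571605 ≈ 0.572.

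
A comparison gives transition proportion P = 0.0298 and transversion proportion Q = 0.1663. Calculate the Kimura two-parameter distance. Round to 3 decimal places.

0.229

Under the Kimura two-parameter model, d = −½ ln(1 − 2P − Q) − ¼ ln(1 − 2Q).
1 − 2P − Q = 0.7741, giving −½ ln(0.7741) = 0.128027.
1 − 2Q = 0.6674, giving −¼ ln(0.6674) = 0.101091.
d = 0.128027 + 0.101091 = 0.229118.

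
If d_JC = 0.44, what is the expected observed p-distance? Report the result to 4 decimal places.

0.3329

p = (3/4)(1 − e^(−4d/3)) = 0.75 × (1 − e^(-0.586667)) = 0.75 × (1 − 0.556178) = 0.332867.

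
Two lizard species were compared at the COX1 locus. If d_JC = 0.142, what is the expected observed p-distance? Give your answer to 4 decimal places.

0.1294

p = (3/4)(1 − e^(−4d/3)) = 0.75 × (1 − e^(-0.189333)) = 0.75 × (1 − 0.827511) = 0.129367.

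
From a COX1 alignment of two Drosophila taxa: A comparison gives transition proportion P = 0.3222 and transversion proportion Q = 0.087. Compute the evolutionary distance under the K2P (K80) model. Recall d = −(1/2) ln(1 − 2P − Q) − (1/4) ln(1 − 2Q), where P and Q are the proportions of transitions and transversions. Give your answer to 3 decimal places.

Under the Kimura two-parameter model, d = −½ ln(1 − 2P − Q) − ¼ ln(1 − 2Q).
1 − 2P − Q = 0.2686, giving −½ ln(0.2686) = 0.657266.
1 − 2Q = 0.826, giving −¼ ln(0.826) = 0.047790.
d = 0.657266 + 0.047790 = 0.705056.

0.705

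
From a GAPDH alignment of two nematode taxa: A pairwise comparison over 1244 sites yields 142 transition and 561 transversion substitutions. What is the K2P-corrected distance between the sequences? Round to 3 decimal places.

P = 142/1244 ≈ 0.114148 and Q = 561/1244 ≈ 0.450965.
Under the Kimura two-parameter model, d = −½ ln(1 − 2P − Q) − ¼ ln(1 − 2Q).
1 − 2P − Q = 0.320739, giving −½ ln(0.320739) = 0.568564.
1 − 2Q = 0.09807, giving −¼ ln(0.09807) = 0.580518.
d = 0.568564 + 0.580518 = 1.149082.

1.149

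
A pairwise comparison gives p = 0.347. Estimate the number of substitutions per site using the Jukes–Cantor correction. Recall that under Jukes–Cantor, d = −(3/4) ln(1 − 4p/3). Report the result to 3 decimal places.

0.466

d = −(3/4) ln(1 − 4p/3) = −0.75 ln(1 − 0.462667) = −0.75 ln(0.537333)
  = −0.75 × (-0.621137) = 0.465853 substitutions/site.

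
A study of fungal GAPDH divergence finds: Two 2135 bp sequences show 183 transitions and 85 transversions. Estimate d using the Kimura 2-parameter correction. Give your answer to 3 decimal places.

0.139

P = 183/2135 ≈ 0.085714 and Q = 85/2135 ≈ 0.039813.
Under the Kimura two-parameter model, d = −½ ln(1 − 2P − Q) − ¼ ln(1 − 2Q).
1 − 2P − Q = 0.788759, giving −½ ln(0.788759) = 0.118647.
1 − 2Q = 0.920374, giving −¼ ln(0.920374) = 0.020744.
d = 0.118647 + 0.020744 = 0.139391.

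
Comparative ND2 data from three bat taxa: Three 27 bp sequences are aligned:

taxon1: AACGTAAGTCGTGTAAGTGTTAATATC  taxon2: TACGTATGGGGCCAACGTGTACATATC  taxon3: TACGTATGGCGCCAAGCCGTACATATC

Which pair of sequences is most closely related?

taxon2 and taxon3

taxon1–taxon2: 10/27 differ, p = 0.370, d = 0.511.
taxon1–taxon3: 11/27 differ, p = 0.407, d = 0.588.
taxon2–taxon3: 4/27 differ, p = 0.148, d = 0.165.
The smallest distance is between taxon2 and taxon3.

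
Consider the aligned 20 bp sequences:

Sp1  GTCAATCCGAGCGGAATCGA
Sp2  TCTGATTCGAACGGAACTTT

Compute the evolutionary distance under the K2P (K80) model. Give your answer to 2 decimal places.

Of 20 sites, 7 differences are transitions and 3 are transversions, so P = 7/20 = 0.35 and Q = 3/20 = 0.15.
Under the Kimura two-parameter model, d = −½ ln(1 − 2P − Q) − ¼ ln(1 − 2Q).
1 − 2P − Q = 0.15, giving −½ ln(0.15) = 0.948560.
1 − 2Q = 0.7, giving −¼ ln(0.7) = 0.089169.
d = 0.948560 + 0.089169 = 1.037729.

1.04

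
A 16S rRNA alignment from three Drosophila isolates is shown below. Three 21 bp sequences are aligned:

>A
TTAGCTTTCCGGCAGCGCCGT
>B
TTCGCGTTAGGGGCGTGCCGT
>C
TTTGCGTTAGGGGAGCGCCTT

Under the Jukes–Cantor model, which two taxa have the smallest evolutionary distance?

B and C

A–B: 7/21 differ, p = 0.333, d = 0.441.
A–C: 6/21 differ, p = 0.286, d = 0.360.
B–C: 4/21 differ, p = 0.190, d = 0.220.
The smallest distance is between B and C.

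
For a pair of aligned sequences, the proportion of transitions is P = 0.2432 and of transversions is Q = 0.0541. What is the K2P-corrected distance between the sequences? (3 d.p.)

Under the Kimura two-parameter model, d = −½ ln(1 − 2P − Q) − ¼ ln(1 − 2Q).
1 − 2P − Q = 0.4595, giving −½ ln(0.4595) = 0.388808.
1 − 2Q = 0.8918, giving −¼ ln(0.8918) = 0.028628.
d = 0.388808 + 0.028628 = 0.417436.

0.417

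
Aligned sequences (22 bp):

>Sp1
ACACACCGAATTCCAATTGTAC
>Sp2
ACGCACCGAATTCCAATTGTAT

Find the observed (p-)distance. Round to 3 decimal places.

The sequences differ at 2 of 22 positions (sites 3, 22).
p = 2/22 = 0.090909… ≈ 0.091 (to 3 d.p.).

0.091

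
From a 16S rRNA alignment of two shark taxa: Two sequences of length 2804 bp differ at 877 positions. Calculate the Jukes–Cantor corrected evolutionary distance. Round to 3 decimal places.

p = 877/2804 ≈ 0.312767.
d = −(3/4) ln(1 − 4p/3) = −0.75 ln(1 − 0.417023) = −0.75 ln(0.582977)
  = −0.75 × (-0.539608) = 0.404706 substitutions/site.

0.405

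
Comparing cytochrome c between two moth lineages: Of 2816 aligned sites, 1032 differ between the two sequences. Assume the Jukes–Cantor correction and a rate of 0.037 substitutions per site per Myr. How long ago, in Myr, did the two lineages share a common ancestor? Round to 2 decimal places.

6.80

p = 1032/2816 ≈ 0.366477.
d = −(3/4) ln(1 − 4p/3) = −0.75 ln(1 − 0.488636) = −0.75 ln(0.511364)
  = −0.75 × (-0.670674) = 0.503006 substitutions/site.
Under a molecular clock d = 2μt, so t = d/(2μ) = 0.503006 / (2 × 0.037) = 6.80 Myr.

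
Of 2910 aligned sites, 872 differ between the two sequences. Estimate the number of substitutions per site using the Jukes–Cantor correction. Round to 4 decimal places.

0.3825

p = 872/2910 ≈ 0.299656.
d = −(3/4) ln(1 − 4p/3) = −0.75 ln(1 − 0.399541) = −0.75 ln(0.600459)
  = −0.75 × (-0.510061) = 0.382546 substitutions/site.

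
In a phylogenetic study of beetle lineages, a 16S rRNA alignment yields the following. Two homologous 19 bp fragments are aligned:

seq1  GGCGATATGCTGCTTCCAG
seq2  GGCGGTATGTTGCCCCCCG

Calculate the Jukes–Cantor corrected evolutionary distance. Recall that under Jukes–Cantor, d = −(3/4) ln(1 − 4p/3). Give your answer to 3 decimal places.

0.324

The sequences differ at 5 of 19 sites (5, 10, 14, 15, 18), so p = 5/19 ≈ 0.263158.
d = −(3/4) ln(1 − 4p/3) = −0.75 ln(1 − 0.350877) = −0.75 ln(0.649123)
  = −0.75 × (-0.432133) = 0.324100 substitutions/site.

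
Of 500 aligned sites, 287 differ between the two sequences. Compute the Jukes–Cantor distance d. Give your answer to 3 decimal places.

p = 287/500 = 0.574.
d = −(3/4) ln(1 − 4p/3) = −0.75 ln(1 − 0.765333) = −0.75 ln(0.234667)
  = −0.75 × (-1.449588) = 1.087191 substitutions/site.

1.087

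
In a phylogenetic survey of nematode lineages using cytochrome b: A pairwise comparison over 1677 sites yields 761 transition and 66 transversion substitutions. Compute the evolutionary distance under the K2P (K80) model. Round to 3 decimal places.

P = 761/1677 ≈ 0.453787 and Q = 66/1677 ≈ 0.039356.
Under the Kimura two-parameter model, d = −½ ln(1 − 2P − Q) − ¼ ln(1 − 2Q).
1 − 2P − Q = 0.05307, giving −½ ln(0.05307) = 1.468072.
1 − 2Q = 0.921288, giving −¼ ln(0.921288) = 0.020496.
d = 1.468072 + 0.020496 = 1.488568.

1.489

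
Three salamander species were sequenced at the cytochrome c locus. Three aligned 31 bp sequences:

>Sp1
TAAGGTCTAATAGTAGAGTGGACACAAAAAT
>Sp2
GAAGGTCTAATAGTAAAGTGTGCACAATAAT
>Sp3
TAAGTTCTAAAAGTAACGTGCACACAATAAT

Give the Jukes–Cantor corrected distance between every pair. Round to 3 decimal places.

Sp1–Sp2: 5/31 sites differ → p ≈ 0.16129, d = −0.75 ln(1 − 0.215053) = 0.181604 ≈ 0.182.
Sp1–Sp3: 6/31 sites differ → p ≈ 0.193548, d = −0.75 ln(1 − 0.258064) = 0.223869 ≈ 0.224.
Sp2–Sp3: 6/31 sites differ → p ≈ 0.193548, d = −0.75 ln(1 − 0.258064) = 0.223869 ≈ 0.224.

d(Sp1,Sp2) = 0.182, d(Sp1,Sp3) = 0.224, d(Sp2,Sp3) = 0.224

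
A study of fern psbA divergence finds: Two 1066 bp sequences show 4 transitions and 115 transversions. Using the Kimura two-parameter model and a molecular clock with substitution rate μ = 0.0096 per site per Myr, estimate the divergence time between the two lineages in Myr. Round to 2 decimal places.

P = 4/1066 ≈ 0.003752 and Q = 115/1066 ≈ 0.10788.
Under the Kimura two-parameter model, d = −½ ln(1 − 2P − Q) − ¼ ln(1 − 2Q).
1 − 2P − Q = 0.884616, giving −½ ln(0.884616) = 0.061301.
1 − 2Q = 0.78424, giving −¼ ln(0.78424) = 0.060760.
d = 0.061301 + 0.060760 = 0.122061.
Under a molecular clock d = 2μt, so t = d/(2μ) = 0.122061 / (2 × 0.0096) = 6.36 Myr.

6.36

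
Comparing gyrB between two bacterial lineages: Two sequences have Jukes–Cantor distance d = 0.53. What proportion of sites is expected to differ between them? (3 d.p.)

0.380

p = (3/4)(1 − e^(−4d/3)) = 0.75 × (1 − e^(-0.706667)) = 0.75 × (1 − 0.493286) = 0.380036.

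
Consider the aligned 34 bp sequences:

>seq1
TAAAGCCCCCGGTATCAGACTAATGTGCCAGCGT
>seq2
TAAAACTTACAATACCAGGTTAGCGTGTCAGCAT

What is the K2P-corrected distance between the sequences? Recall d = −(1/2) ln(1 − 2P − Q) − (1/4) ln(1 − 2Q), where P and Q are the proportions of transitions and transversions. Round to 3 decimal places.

0.680

Of 34 sites, 12 differences are transitions and 1 are transversions, so P = 12/34 ≈ 0.352941 and Q = 1/34 ≈ 0.029412.
Under the Kimura two-parameter model, d = −½ ln(1 − 2P − Q) − ¼ ln(1 − 2Q).
1 − 2P − Q = 0.264706, giving −½ ln(0.264706) = 0.664568.
1 − 2Q = 0.941176, giving −¼ ln(0.941176) = 0.015156.
d = 0.664568 + 0.015156 = 0.679724.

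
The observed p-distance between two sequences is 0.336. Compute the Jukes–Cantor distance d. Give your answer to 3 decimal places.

0.446

d = −(3/4) ln(1 − 4p/3) = −0.75 ln(1 − 0.448) = −0.75 ln(0.552)
  = −0.75 × (-0.594207) = 0.445655 substitutions/site.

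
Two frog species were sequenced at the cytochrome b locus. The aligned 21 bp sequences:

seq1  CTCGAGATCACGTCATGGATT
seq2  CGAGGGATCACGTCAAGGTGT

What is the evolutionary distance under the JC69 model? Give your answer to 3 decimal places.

0.360

The sequences differ at 6 of 21 sites (2, 3, 5, 16, 19, 20), so p = 6/21 ≈ 0.285714.
d = −(3/4) ln(1 − 4p/3) = −0.75 ln(1 − 0.380952) = −0.75 ln(0.619048)
  = −0.75 × (-0.479572) = 0.359679 substitutions/site.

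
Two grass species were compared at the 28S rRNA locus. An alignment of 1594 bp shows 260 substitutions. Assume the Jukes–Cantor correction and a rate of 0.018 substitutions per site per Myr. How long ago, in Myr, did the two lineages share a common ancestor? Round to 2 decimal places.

5.11

p = 260/1594 ≈ 0.163112.
d = −(3/4) ln(1 − 4p/3) = −0.75 ln(1 − 0.217483) = −0.75 ln(0.782517)
  = −0.75 × (-0.245240) = 0.183930 substitutions/site.
Under a molecular clock d = 2μt, so t = d/(2μ) = 0.183930 / (2 × 0.018) = 5.11 Myr.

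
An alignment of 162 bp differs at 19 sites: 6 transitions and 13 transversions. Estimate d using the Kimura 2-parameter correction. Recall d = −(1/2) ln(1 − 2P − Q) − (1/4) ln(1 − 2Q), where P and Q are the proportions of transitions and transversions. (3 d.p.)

0.128

P = 6/162 ≈ 0.037037 and Q = 13/162 ≈ 0.080247.
Under the Kimura two-parameter model, d = −½ ln(1 − 2P − Q) − ¼ ln(1 − 2Q).
1 − 2P − Q = 0.845679, giving −½ ln(0.845679) = 0.083808.
1 − 2Q = 0.839506, giving −¼ ln(0.839506) = 0.043735.
d = 0.083808 + 0.043735 = 0.127543.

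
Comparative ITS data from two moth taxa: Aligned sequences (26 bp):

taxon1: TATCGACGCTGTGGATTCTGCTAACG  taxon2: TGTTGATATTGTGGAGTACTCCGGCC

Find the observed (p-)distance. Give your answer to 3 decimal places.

0.500

The sequences differ at 13 of 26 positions.
p = 13/26 = 0.500.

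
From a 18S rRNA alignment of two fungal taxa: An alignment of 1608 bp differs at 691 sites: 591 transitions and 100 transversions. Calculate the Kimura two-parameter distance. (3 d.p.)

P = 591/1608 ≈ 0.367537 and Q = 100/1608 ≈ 0.062189.
Under the Kimura two-parameter model, d = −½ ln(1 − 2P − Q) − ¼ ln(1 − 2Q).
1 − 2P − Q = 0.202737, giving −½ ln(0.202737) = 0.797923.
1 − 2Q = 0.875622, giving −¼ ln(0.875622) = 0.033205.
d = 0.797923 + 0.033205 = 0.831128.

0.831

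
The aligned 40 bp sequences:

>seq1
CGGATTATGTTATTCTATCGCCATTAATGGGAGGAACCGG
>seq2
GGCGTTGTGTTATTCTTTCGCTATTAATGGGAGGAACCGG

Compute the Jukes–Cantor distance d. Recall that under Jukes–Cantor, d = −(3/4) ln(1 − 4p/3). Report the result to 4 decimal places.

The sequences differ at 6 of 40 sites (1, 3, 4, 7, 17, 22), so p = 6/40 = 0.15.
d = −(3/4) ln(1 − 4p/3) = −0.75 ln(1 − 0.2) = −0.75 ln(0.8)
  = −0.75 × (-0.223144) = 0.167358 substitutions/site.

0.1674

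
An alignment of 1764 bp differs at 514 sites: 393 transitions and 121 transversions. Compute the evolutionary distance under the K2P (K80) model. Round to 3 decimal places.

P = 393/1764 ≈ 0.222789 and Q = 121/1764 ≈ 0.068594.
Under the Kimura two-parameter model, d = −½ ln(1 − 2P − Q) − ¼ ln(1 − 2Q).
1 − 2P − Q = 0.485828, giving −½ ln(0.485828) = 0.360950.
1 − 2Q = 0.862812, giving −¼ ln(0.862812) = 0.036890.
d = 0.360950 + 0.036890 = 0.397840.

0.398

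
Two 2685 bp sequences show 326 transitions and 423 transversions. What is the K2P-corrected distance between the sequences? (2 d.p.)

P = 326/2685 ≈ 0.121415 and Q = 423/2685 ≈ 0.157542.
Under the Kimura two-parameter model, d = −½ ln(1 − 2P − Q) − ¼ ln(1 − 2Q).
1 − 2P − Q = 0.599628, giving −½ ln(0.599628) = 0.255723.
1 − 2Q = 0.684916, giving −¼ ln(0.684916) = 0.094615.
d = 0.255723 + 0.094615 = 0.350338.

0.35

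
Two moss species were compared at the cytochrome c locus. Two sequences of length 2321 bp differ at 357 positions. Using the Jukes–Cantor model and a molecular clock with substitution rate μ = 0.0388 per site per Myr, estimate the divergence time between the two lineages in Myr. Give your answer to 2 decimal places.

2.22

p = 357/2321 ≈ 0.153813.
d = −(3/4) ln(1 − 4p/3) = −0.75 ln(1 − 0.205084) = −0.75 ln(0.794916)
  = −0.75 × (-0.229519) = 0.172139 substitutions/site.
Under a molecular clock d = 2μt, so t = d/(2μ) = 0.172139 / (2 × 0.0388) = 2.22 Myr.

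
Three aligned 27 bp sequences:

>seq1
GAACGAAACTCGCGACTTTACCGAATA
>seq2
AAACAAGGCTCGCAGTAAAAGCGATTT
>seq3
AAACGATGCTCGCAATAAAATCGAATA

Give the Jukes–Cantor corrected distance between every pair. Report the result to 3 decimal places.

seq1–seq2: 13/27 sites differ → p ≈ 0.481481, d = −0.75 ln(1 − 0.641975) = 0.770364 ≈ 0.770.
seq1–seq3: 9/27 sites differ → p ≈ 0.333333, d = −0.75 ln(1 − 0.444444) = 0.440839 ≈ 0.441.
seq2–seq3: 6/27 sites differ → p ≈ 0.222222, d = −0.75 ln(1 − 0.296296) = 0.263548 ≈ 0.264.

d(seq1,seq2) = 0.770, d(seq1,seq3) = 0.441, d(seq2,seq3) = 0.264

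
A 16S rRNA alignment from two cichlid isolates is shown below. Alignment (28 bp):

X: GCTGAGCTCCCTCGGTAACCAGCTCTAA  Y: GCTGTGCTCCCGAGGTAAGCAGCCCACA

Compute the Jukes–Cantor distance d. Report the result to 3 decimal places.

The sequences differ at 7 of 28 sites (5, 12, 13, 19, 24, 26, 27), so p = 7/28 = 0.25.
d = −(3/4) ln(1 − 4p/3) = −0.75 ln(1 − 0.333333) = −0.75 ln(0.666667)
  = −0.75 × (-0.405465) = 0.304099 substitutions/site.

0.304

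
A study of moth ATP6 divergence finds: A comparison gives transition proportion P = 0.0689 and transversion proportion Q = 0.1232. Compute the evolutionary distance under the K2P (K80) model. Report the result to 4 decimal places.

0.2220

Under the Kimura two-parameter model, d = −½ ln(1 − 2P − Q) − ¼ ln(1 − 2Q).
1 − 2P − Q = 0.739, giving −½ ln(0.739) = 0.151229.
1 − 2Q = 0.7536, giving −¼ ln(0.7536) = 0.070723.
d = 0.151229 + 0.070723 = 0.221952.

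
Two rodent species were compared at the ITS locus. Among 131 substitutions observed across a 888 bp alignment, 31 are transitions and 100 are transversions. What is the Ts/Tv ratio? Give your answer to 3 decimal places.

0.310

R = 31/100 = 0.310.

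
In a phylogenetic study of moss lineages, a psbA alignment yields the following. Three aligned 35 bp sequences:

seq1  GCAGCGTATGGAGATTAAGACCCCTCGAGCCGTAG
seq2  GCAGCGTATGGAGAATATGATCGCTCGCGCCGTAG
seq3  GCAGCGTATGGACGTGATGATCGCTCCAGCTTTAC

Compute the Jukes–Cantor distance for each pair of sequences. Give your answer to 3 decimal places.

d(seq1,seq2) = 0.158, d(seq1,seq3) = 0.360, d(seq2,seq3) = 0.315

seq1–seq2: 5/35 sites differ → p ≈ 0.142857, d = −0.75 ln(1 − 0.190476) = 0.158482 ≈ 0.158.
seq1–seq3: 10/35 sites differ → p ≈ 0.285714, d = −0.75 ln(1 − 0.380952) = 0.359679 ≈ 0.360.
seq2–seq3: 9/35 sites differ → p ≈ 0.257143, d = −0.75 ln(1 − 0.342857) = 0.314890 ≈ 0.315.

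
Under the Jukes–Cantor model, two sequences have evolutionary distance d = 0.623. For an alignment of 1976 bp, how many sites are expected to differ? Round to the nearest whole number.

836

Invert JC69: p = (3/4)(1 − e^(−4d/3)) = 0.75 × (1 − e^(-0.830667)) = 0.75 × (1 − 0.435759) = 0.423181.
Expected differing sites = pL ≈ 0.423181 × 1976 = 836.205656 ≈ 836.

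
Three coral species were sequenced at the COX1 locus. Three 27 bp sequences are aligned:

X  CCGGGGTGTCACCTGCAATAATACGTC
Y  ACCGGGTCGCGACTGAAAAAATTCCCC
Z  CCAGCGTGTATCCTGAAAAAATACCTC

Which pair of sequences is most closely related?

X and Z

X–Y: 11/27 differ, p = 0.407, d = 0.588.
X–Z: 7/27 differ, p = 0.259, d = 0.318.
Y–Z: 10/27 differ, p = 0.370, d = 0.511.
The smallest distance is between X and Z.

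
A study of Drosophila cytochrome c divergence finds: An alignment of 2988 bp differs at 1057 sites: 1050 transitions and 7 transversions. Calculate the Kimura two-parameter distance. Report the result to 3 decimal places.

0.612

P = 1050/2988 ≈ 0.351406 and Q = 7/2988 ≈ 0.002343.
Under the Kimura two-parameter model, d = −½ ln(1 − 2P − Q) − ¼ ln(1 − 2Q).
1 − 2P − Q = 0.294845, giving −½ ln(0.294845) = 0.610653.
1 − 2Q = 0.995314, giving −¼ ln(0.995314) = 0.001174.
d = 0.610653 + 0.001174 = 0.611827.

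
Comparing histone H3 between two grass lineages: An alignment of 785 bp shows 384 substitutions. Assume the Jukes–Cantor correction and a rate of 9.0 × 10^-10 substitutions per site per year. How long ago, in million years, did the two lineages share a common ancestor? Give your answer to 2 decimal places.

p = 384/785 ≈ 0.489172.
d = −(3/4) ln(1 − 4p/3) = −0.75 ln(1 − 0.652229) = −0.75 ln(0.347771)
  = −0.75 × (-1.056211) = 0.792158 substitutions/site.
Under a molecular clock d = 2μt, so t = d/(2μ) = 0.792158 / (2 × 9.0 × 10^-10) = 440.09 million years.

440.09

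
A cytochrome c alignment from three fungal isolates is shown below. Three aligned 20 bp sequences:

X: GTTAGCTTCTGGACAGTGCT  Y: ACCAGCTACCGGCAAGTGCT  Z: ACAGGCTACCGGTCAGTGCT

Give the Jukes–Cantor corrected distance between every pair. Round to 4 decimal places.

X–Y: 7/20 sites differ → p = 0.35, d = −0.75 ln(1 − 0.466667) = 0.471457 ≈ 0.4715.
X–Z: 7/20 sites differ → p = 0.35, d = −0.75 ln(1 − 0.466667) = 0.471457 ≈ 0.4715.
Y–Z: 4/20 sites differ → p = 0.2, d = −0.75 ln(1 − 0.266667) = 0.232617 ≈ 0.2326.

d(X,Y) = 0.4715, d(X,Z) = 0.4715, d(Y,Z) = 0.2326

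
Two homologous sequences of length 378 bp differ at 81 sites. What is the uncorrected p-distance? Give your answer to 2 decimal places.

p = 81/378 = 0.214285… ≈ 0.21 (to 2 d.p.).

0.21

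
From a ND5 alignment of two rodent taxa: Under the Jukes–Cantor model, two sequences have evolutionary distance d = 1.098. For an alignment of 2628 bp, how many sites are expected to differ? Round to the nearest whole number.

Invert JC69: p = (3/4)(1 − e^(−4d/3)) = 0.75 × (1 − e^(-1.464)) = 0.75 × (1 − 0.231309) = 0.576518.
Expected differing sites = pL ≈ 0.576518 × 2628 = 1515.089304 ≈ 1515.

1515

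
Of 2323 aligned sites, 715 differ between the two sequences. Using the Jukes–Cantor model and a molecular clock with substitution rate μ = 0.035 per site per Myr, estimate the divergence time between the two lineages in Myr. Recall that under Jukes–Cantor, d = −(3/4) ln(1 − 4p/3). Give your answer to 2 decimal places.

5.66

p = 715/2323 ≈ 0.307792.
d = −(3/4) ln(1 − 4p/3) = −0.75 ln(1 − 0.410389) = −0.75 ln(0.589611)
  = −0.75 × (-0.528292) = 0.396219 substitutions/site.
Under a molecular clock d = 2μt, so t = d/(2μ) = 0.396219 / (2 × 0.035) = 5.66 Myr.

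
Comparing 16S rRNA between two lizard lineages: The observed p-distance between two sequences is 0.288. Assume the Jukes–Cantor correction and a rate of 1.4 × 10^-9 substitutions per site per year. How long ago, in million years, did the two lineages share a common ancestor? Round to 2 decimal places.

d = −(3/4) ln(1 − 4p/3) = −0.75 ln(1 − 0.384) = −0.75 ln(0.616)
  = −0.75 × (-0.484508) = 0.363381 substitutions/site.
Under a molecular clock d = 2μt, so t = d/(2μ) = 0.363381 / (2 × 1.4 × 10^-9) = 129.78 million years.

129.78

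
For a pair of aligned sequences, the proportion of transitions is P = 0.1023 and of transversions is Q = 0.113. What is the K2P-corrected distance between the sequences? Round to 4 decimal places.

Under the Kimura two-parameter model, d = −½ ln(1 − 2P − Q) − ¼ ln(1 − 2Q).
1 − 2P − Q = 0.6824, giving −½ ln(0.6824) = 0.191070.
1 − 2Q = 0.774, giving −¼ ln(0.774) = 0.064046.
d = 0.191070 + 0.064046 = 0.255116.

0.2551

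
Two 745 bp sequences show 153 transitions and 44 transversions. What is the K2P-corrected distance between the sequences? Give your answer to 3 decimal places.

P = 153/745 ≈ 0.205369 and Q = 44/745 ≈ 0.05906.
Under the Kimura two-parameter model, d = −½ ln(1 − 2P − Q) − ¼ ln(1 − 2Q).
1 − 2P − Q = 0.530202, giving −½ ln(0.530202) = 0.317249.
1 − 2Q = 0.88188, giving −¼ ln(0.88188) = 0.031425.
d = 0.317249 + 0.031425 = 0.348674.

0.349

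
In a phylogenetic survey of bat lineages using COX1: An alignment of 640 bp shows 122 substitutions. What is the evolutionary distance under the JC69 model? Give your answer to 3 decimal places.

p = 122/640 = 0.190625.
d = −(3/4) ln(1 − 4p/3) = −0.75 ln(1 − 0.254167) = −0.75 ln(0.745833)
  = −0.75 × (-0.293254) = 0.219941 substitutions/site.

0.220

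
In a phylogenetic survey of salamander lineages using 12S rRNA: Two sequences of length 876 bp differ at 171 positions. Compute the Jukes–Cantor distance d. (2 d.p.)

0.23

p = 171/876 ≈ 0.195205.
d = −(3/4) ln(1 − 4p/3) = −0.75 ln(1 − 0.260273) = −0.75 ln(0.739727)
  = −0.75 × (-0.301474) = 0.226106 substitutions/site.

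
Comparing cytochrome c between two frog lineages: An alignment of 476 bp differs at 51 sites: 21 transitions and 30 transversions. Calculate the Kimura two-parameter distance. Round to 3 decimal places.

0.116

P = 21/476 ≈ 0.044118 and Q = 30/476 ≈ 0.063025.
Under the Kimura two-parameter model, d = −½ ln(1 − 2P − Q) − ¼ ln(1 − 2Q).
1 − 2P − Q = 0.848739, giving −½ ln(0.848739) = 0.082002.
1 − 2Q = 0.87395, giving −¼ ln(0.87395) = 0.033683.
d = 0.082002 + 0.033683 = 0.115685.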